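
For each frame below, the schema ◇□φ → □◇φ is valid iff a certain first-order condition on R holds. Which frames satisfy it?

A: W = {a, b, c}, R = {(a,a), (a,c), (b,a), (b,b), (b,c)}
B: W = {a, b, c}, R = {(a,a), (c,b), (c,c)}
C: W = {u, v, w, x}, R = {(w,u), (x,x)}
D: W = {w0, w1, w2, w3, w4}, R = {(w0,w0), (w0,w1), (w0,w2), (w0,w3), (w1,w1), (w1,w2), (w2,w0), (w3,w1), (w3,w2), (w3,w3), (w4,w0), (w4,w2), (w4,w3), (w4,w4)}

none

This is the axiom for convergence; its first-order frame correspondent is ∀x ∀y ∀z (Rxy ∧ Rxz → ∃w (Ryw ∧ Rzw)).
A: fails — Raa and Rac but a and c have no common successor.
B: fails — Rcc and Rcb but c and b have no common successor.
C: fails — Rwu and Rwu but u and u have no common successor.
D: fails — Rw0w1 and Rw0w2 but w1 and w2 have no common successor.
Valid on no frame.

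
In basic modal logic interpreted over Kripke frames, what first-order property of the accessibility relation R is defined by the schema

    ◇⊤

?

This is a form of the D axiom.
Its frame correspondent is seriality — ∀x ∃y Rxy.

seriality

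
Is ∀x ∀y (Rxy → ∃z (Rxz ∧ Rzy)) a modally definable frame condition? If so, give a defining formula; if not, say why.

Yes — defined by □□p → □p

This is a Sahlqvist condition; the C4 axiom □□p → □p defines it.
Suppose □□p→□p is valid. Take Rxy and set V(p)={w : xR²w}. Then □□p at x, so □p at x, so p at y, i.e. ∃z(Rxz∧Rzy).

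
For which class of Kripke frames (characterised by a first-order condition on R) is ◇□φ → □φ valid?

The Euclidean property

Replacing φ by ¬φ and contraposing gives the equivalent schema ◇φ → □◇φ.
Suppose ◇φ→□◇φ is valid. Take Rxy, Rxz and set V(φ)={y}. Then ◇φ at x, so □◇φ at x, so ◇φ at z, so some w with Rzw has φ; w=y, i.e. Rzy. By symmetry of the argument, Ryz.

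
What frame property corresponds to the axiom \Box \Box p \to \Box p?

density: \forall x \forall y (Rxy \to \exists z (Rxz \wedge Rzy))

Suppose □□p→□p is valid. Take Rxy and set V(p)={w : xR²w}. Then □□p at x, so □p at x, so p at y, i.e. ∃z(Rxz∧Rzy).
Conversely, any frame satisfying \forall x \forall y (Rxy \to \exists z (Rxz \wedge Rzy)) validates the schema.
So the correspondent is density.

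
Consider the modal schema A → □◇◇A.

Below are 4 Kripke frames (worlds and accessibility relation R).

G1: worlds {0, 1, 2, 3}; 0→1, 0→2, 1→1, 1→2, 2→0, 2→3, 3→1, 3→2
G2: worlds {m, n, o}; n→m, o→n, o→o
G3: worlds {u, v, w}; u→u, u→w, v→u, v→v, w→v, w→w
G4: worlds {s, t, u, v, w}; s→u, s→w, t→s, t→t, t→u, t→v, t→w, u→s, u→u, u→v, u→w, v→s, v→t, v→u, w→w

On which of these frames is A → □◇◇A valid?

The schema corresponds to a generalized confluence (Geach) condition: ∀x ∀z (xRz → ∃w (x = w ∧ zR²w)).
G1: fails — 0R2 but no w with 0=w and 2R²w.
G2: fails — nRm but no w with n=w and mR²w.
G3: holds.
G4: fails — sRw but no w* with s=w* and wR²w*.
Valid on: G3.

G3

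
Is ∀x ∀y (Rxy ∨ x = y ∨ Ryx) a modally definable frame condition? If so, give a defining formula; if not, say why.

Modal frame validity is preserved under disjoint unions.
Take 4 disjoint single-world reflexive frames: each is trivially connected, but their disjoint union has 4 worlds with no edge between distinct components, so it is not connected.
So the class is not modally definable.

Not modally definable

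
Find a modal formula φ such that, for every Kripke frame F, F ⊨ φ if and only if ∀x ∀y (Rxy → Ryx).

q → □◇q

The condition is symmetry. The B schema q → □◇q defines it.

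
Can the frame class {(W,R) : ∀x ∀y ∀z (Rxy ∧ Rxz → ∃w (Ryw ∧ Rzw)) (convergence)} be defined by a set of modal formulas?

The condition is convergence. A defining modal formula is ◇□q → □◇q.

Yes — defined by ◇□q → □◇q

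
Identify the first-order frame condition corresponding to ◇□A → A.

Replacing A by ¬A and contraposing gives the equivalent schema A → □◇A.
Suppose A→□◇A is valid. Take Rxy and set V(A)={x}. Then A at x, so □◇A at x, so ◇A at y, so some z with Ryz has A; z=x, i.e. Ryx.

symmetry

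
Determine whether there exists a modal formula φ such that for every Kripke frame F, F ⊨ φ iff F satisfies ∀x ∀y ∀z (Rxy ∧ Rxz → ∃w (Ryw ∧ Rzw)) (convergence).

This is a Sahlqvist condition; the .2 axiom ◇□q → □◇q defines it.

Yes, by ◇□q → □◇q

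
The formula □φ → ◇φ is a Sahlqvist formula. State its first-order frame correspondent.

seriality: ∀x ∃y Rxy

This schema is the D axiom.
Its frame correspondent is seriality — ∀x ∃y Rxy.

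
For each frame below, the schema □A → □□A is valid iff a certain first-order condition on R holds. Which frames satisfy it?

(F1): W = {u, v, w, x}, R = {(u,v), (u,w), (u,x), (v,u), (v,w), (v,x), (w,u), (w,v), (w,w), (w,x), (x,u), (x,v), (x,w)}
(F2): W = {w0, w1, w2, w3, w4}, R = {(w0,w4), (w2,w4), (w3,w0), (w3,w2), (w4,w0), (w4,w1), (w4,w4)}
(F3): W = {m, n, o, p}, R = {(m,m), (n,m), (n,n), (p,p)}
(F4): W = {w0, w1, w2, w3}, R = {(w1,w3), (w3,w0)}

(F3)

The schema corresponds to transitivity: ∀x ∀y ∀z (Rxy ∧ Ryz → Rxz).
(F1): fails — Ruv and Rvu but not Ruu.
(F2): fails — Rw0w4 and Rw4w1 but not Rw0w1.
(F3): condition met.
(F4): fails — Rw1w3 and Rw3w0 but not Rw1w0.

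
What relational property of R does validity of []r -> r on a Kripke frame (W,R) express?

reflexivity

Suppose □r→r is valid. At any x set V(r)={w : Rxw}. Then □r holds at x, so r holds at x, i.e. Rxx.
Conversely, any frame satisfying forall x Rxx validates the schema.
So the correspondent is reflexivity.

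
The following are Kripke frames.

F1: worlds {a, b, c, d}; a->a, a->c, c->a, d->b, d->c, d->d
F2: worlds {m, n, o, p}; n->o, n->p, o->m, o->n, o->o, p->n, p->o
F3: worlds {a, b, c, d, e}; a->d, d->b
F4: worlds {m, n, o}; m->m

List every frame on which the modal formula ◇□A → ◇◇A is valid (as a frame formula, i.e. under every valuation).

F4

The schema corresponds to a generalized confluence (Geach) condition: ∀x ∀y (xRy → ∃w (yRw ∧ xR²w)).
F1: fails — dRb but no w with bRw and dR²w.
F2: fails — oRm but no w with mRw and oR²w.
F3: fails — dRb but no w with bRw and dR²w.
F4: holds.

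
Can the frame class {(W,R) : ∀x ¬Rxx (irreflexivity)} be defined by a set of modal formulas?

Modal frame validity is preserved under surjective bounded morphisms.
The 4-cycle (worlds w0,w1,w2,w3 with w0→w1→w2→w3→w0) is irreflexive, and the map sending every world to a single reflexive point • is a surjective bounded morphism (forth: every edge maps to (•,•); back: every world has a successor). So any modal formula valid on the 4-cycle is also valid on the reflexive point, which is not irreflexive.
Hence irreflexivity is not modally definable.

Not modally definable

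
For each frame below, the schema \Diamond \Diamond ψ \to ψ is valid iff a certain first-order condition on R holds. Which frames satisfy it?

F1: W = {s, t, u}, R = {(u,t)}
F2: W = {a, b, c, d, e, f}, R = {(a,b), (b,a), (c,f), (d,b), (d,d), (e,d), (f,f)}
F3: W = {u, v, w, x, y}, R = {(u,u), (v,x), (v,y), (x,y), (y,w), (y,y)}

F1

Frame correspondent (Sahlqvist): \forall x \forall y (x R^2 y \to \exists w (y = w \wedge x = w)) — i.e. a generalized confluence (Geach) condition.
F1: condition met.
F2: fails — cR²f but f ≠ c.
F3: fails — vR²w but w ≠ v.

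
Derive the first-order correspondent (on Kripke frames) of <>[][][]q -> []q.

This is a Sahlqvist (Geach-type) schema ◇^1□^3q → □^1◇^0q.
Minimal-valuation argument: fix x; take any y with xR^1y and any z with xR^1z. Set V(q) to the set of worlds R-reachable from y in exactly 3 steps. Then □^3q holds at y, so the antecedent holds at x; validity forces ◇^0q at z, giving a w with zR^0w and yR^3w.
First-order correspondent: forall x forall y forall z ((xRy & xRz) -> exists w (y R^3 w & z = w)).

forall x forall y forall z ((xRy & xRz) -> exists w (y R^3 w & z = w))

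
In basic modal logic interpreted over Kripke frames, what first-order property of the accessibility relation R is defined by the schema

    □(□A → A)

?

Suppose □(□A→A) is valid. Take Rxy and set V(A)={w : Ryw}. Then at y, □A holds; since □(□A→A) at x, □A→A at y, so A at y, i.e. Ryy.
Conversely, any frame satisfying ∀x ∀y (Rxy → Ryy) validates the schema.
Frame condition: ∀x ∀y (Rxy → Ryy).

shift-reflexivity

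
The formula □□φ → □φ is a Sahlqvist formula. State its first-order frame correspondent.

density

Suppose □□φ→□φ is valid. Take Rxy and set V(φ)={w : xR²w}. Then □□φ at x, so □φ at x, so φ at y, i.e. ∃z(Rxz∧Rzy).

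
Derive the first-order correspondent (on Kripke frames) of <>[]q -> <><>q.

forall x forall y (xRy -> exists w (yRw & x R^2 w))

This is a Sahlqvist (Geach-type) schema ◇^1□^1q → □^0◇^2q.
First-order correspondent: forall x forall y (xRy -> exists w (yRw & x R^2 w)).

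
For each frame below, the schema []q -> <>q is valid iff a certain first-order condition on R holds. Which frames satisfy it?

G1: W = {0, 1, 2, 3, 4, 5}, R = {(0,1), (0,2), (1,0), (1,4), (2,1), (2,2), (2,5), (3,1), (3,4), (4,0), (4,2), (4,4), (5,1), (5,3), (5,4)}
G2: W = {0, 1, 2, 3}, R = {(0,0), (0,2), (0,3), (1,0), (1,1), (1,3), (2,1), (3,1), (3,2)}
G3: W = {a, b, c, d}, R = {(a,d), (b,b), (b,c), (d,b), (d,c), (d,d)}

The schema corresponds to seriality: forall x exists y Rxy.
G1: holds.
G2: holds.
G3: fails — world c has no successor.

G1, G2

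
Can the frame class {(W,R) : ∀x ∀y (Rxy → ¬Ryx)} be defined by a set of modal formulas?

Any modally definable frame class is closed under surjective bounded morphisms.
The 5-cycle (worlds w0,w1,w2,w3,w4 with w0→w1→w2→w3→w4→w0) is asymmetric. Mapping every world to a single reflexive point • is a surjective bounded morphism, and the reflexive point is not asymmetric (R•• but asymmetry requires ¬R••).
So no modal formula (or set of formulas) defines exactly the asymmetric frames.

Not definable by any modal formula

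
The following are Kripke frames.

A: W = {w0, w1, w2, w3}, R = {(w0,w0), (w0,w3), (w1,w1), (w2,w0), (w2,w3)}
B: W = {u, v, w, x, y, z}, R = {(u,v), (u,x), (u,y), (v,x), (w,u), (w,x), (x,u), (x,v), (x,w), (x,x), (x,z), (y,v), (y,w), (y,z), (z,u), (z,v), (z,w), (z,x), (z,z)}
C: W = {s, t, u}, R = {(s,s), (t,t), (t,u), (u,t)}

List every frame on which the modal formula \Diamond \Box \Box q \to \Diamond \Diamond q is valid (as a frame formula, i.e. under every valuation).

B, C

This is the axiom for a generalized confluence (Geach) condition; its first-order frame correspondent is \forall x \forall y (xRy \to \exists w (y R^2 w \wedge x R^2 w)).
A: fails — w0Rw3 but no w with w3R²w and w0R²w.
B: condition met.
C: condition met.
Valid on: B, C.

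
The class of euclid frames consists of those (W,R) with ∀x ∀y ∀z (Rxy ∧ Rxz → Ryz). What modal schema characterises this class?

◇ψ → □◇ψ

This is the Euclidean property; the standard corresponding axiom is 5: ◇ψ → □◇ψ.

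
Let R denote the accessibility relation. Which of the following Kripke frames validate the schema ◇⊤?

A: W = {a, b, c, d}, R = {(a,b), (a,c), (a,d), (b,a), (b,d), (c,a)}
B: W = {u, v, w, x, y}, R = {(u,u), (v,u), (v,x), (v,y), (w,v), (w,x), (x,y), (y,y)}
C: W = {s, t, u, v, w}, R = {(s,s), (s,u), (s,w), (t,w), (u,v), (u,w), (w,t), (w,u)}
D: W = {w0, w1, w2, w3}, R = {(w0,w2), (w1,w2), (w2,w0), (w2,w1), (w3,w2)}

Frame correspondent (Sahlqvist): ∀x ∃y Rxy — i.e. seriality.
A: fails — world d has no successor.
B: holds.
C: fails — world v has no successor.
D: holds.

B, D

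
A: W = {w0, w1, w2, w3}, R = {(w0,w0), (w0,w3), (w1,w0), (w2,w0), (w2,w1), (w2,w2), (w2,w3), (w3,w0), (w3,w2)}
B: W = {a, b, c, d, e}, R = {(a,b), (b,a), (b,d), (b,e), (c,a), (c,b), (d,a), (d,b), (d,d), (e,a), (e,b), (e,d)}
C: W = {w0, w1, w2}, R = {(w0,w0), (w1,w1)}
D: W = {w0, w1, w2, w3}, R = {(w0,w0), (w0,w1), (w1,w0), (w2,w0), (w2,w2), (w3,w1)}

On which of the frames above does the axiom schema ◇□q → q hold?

C

The schema corresponds to symmetry: ∀x ∀y (Rxy → Ryx).
A: fails — Rw1w0 but not Rw0w1.
B: fails — Rea but not Rae.
C: holds.
D: fails — Rw3w1 but not Rw1w3.
Valid on: C.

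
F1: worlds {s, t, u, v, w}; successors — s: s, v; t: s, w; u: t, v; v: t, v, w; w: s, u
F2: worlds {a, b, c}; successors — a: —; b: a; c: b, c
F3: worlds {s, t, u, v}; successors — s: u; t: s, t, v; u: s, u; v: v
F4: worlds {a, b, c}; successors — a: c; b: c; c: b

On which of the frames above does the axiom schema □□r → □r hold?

F3

The schema corresponds to density: ∀x ∀y (Rxy → ∃z (Rxz ∧ Rzy)).
F1: fails — Rwu but no z with Rwz and Rzu.
F2: fails — Rba but no z with Rbz and Rza.
F3: ✓.
F4: fails — Rac but no z with Raz and Rzc.
Valid on: F3.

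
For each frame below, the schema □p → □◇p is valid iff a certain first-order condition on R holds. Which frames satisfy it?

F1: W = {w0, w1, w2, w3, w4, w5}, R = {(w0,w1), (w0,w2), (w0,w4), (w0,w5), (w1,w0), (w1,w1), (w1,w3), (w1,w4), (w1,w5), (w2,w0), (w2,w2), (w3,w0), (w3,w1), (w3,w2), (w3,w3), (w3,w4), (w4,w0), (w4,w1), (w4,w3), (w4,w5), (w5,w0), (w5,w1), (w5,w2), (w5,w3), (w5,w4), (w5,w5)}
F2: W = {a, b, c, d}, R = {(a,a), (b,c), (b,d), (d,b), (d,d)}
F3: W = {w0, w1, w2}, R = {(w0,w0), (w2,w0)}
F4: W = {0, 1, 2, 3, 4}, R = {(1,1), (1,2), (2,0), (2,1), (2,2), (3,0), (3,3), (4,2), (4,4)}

This is the axiom for a generalized confluence (Geach) condition; its first-order frame correspondent is ∀x ∀z (xRz → ∃w (xRw ∧ zRw)).
F1: ✓.
F2: fails — bRc but no w with bRw and cRw.
F3: ✓.
F4: fails — 2R0 but no w with 2Rw and 0Rw.
Valid on: F1, F3.

F1, F3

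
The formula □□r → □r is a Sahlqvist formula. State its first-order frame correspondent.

Density

Suppose □□r→□r is valid. Take Rxy and set V(r)={w : xR²w}. Then □□r at x, so □r at x, so r at y, i.e. ∃z(Rxz∧Rzy).
Conversely, on a frame with density the schema holds at every world under every valuation.
Frame condition: ∀x ∀y (Rxy → ∃z (Rxz ∧ Rzy)).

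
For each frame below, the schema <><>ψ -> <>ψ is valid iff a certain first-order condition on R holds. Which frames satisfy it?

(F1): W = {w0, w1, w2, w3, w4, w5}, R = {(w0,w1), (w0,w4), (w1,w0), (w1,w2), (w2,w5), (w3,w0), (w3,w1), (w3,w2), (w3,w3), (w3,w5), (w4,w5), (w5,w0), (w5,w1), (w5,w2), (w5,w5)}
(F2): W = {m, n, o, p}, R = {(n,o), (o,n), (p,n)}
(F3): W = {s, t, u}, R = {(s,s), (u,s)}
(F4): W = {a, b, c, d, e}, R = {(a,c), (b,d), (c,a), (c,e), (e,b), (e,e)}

(F3)

The schema corresponds to transitivity: forall x forall y forall z (Rxy & Ryz -> Rxz).
(F1): fails — Rw1w2 and Rw2w5 but not Rw1w5.
(F2): fails — Rno and Ron but not Rnn.
(F3): holds.
(F4): fails — Reb and Rbd but not Red.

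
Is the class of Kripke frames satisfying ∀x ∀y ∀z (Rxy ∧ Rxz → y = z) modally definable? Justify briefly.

The condition is partial functionality. A defining modal formula is ◇p → □p.

Definable; ◇p → □p defines it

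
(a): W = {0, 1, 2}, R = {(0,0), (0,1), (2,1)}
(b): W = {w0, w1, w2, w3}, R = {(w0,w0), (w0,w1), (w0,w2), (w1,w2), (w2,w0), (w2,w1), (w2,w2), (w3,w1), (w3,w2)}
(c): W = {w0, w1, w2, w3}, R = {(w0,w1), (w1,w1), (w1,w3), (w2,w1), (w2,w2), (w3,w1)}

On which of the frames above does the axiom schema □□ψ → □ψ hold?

(b), (c)

This is the axiom for density; its first-order frame correspondent is ∀x ∀y (Rxy → ∃z (Rxz ∧ Rzy)).
(a): fails — R21 but no z with R2z and Rz1.
(b): ✓.
(c): ✓.
Valid on: (b), (c).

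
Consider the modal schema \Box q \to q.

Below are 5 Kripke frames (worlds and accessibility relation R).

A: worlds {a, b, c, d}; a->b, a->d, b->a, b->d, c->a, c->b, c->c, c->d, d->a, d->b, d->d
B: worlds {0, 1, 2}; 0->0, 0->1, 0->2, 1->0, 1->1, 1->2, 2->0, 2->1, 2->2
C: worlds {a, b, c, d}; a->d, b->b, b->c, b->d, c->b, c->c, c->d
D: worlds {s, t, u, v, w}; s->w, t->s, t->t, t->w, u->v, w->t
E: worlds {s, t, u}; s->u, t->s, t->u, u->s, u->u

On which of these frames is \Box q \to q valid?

B

This is the axiom for reflexivity; its first-order frame correspondent is \forall x Rxx.
A: fails — world a does not see itself.
B: satisfies the condition.
C: fails — world a does not see itself.
D: fails — world s does not see itself.
E: fails — world s does not see itself.
Valid on: B.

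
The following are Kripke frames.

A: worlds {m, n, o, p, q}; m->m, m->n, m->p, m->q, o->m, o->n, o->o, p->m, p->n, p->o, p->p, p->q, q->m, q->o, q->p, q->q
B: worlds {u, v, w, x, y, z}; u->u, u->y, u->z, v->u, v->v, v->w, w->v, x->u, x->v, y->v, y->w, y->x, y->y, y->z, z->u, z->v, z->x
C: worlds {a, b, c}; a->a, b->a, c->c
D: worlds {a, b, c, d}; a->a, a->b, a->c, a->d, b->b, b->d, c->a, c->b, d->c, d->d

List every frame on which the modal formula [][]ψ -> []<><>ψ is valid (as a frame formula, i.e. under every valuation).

B, C, D

This is the axiom for a generalized confluence (Geach) condition; its first-order frame correspondent is forall x forall z (xRz -> exists w (x R^2 w & z R^2 w)).
A: fails — mRn but no w with mR²w and nR²w.
B: condition met.
C: condition met.
D: condition met.
Valid on: B, C, D.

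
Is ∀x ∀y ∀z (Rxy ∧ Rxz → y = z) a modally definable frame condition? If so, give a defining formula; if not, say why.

The condition is partial functionality. A defining modal formula is ◇q → □q.
Suppose ◇q→□q is valid. Take Rxy, Rxz and set V(q)={y}. Then ◇q at x, so □q at x, so q at z, i.e. z=y.

Yes — defined by ◇q → □q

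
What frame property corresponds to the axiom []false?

emptiness of R: forall x forall y ~Rxy

This schema is the Ver axiom.
It corresponds to emptiness of R: forall x forall y ~Rxy.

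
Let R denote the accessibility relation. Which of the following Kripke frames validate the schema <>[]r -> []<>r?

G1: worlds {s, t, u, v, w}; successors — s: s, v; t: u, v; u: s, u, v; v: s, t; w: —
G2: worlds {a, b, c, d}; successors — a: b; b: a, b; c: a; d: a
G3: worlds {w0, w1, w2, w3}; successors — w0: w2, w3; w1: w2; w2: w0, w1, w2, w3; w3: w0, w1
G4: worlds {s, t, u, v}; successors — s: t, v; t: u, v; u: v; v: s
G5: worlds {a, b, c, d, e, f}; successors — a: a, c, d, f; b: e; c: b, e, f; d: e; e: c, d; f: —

The schema corresponds to convergence: forall x forall y forall z (Rxy & Rxz -> exists w (Ryw & Rzw)).
G1: satisfies the condition.
G2: satisfies the condition.
G3: fails — Rw2w1 and Rw2w3 but w1 and w3 have no common successor.
G4: fails — Rsv and Rst but v and t have no common successor.
G5: fails — Raa and Rad but a and d have no common successor.
Valid on: G1, G2.

G1, G2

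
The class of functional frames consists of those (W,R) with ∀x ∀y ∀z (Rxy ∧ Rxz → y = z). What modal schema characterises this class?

◇s → □s

This is partial functionality; the standard corresponding axiom is CD: ◇s → □s.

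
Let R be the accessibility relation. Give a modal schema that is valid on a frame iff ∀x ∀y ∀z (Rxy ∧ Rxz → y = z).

◇p → □p

A defining formula is ◇p → □p (the CD axiom).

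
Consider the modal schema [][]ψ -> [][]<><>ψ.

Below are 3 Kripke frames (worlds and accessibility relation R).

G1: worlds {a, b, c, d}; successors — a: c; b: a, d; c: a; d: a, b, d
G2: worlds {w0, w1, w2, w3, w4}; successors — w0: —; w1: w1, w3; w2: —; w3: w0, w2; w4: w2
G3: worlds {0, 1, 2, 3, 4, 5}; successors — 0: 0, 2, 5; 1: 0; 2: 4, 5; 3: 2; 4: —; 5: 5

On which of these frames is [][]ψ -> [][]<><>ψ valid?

G1

This is the axiom for a generalized confluence (Geach) condition; its first-order frame correspondent is forall x forall z (x R^2 z -> exists w (x R^2 w & z R^2 w)).
G1: ✓.
G2: fails — w1R²w0 but no w with w1R²w and w0R²w.
G3: fails — 0R²4 but no w with 0R²w and 4R²w.
Valid on: G1.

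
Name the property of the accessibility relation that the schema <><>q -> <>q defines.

This schema is equivalent to the 4 axiom □q → □□q.
It corresponds to transitivity: forall x forall y forall z (Rxy & Ryz -> Rxz).

transitivity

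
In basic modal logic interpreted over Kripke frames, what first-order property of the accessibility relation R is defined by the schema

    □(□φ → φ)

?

Suppose □(□φ→φ) is valid. Take Rxy and set V(φ)={w : Ryw}. Then at y, □φ holds; since □(□φ→φ) at x, □φ→φ at y, so φ at y, i.e. Ryy.

shift-reflexivity: ∀x ∀y (Rxy → Ryy)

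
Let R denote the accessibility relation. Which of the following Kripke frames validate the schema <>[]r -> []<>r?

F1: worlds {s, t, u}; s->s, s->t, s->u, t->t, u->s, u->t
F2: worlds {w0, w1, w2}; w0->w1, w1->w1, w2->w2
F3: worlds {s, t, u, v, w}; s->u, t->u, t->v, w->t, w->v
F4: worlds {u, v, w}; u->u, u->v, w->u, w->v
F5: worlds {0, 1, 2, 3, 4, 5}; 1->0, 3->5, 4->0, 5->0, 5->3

F1, F2

The schema corresponds to convergence: forall x forall y forall z (Rxy & Rxz -> exists w (Ryw & Rzw)).
F1: condition met.
F2: condition met.
F3: fails — Rsu and Rsu but u and u have no common successor.
F4: fails — Ruv and Ruv but v and v have no common successor.
F5: fails — R10 and R10 but 0 and 0 have no common successor.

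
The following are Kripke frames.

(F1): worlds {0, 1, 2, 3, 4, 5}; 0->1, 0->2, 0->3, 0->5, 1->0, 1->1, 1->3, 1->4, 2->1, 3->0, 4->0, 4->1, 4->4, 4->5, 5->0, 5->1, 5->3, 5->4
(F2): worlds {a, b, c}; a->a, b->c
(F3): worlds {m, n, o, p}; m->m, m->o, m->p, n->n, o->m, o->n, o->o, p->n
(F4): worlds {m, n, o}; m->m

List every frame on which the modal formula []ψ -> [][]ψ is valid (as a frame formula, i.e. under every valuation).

(F2), (F4)

The schema corresponds to transitivity: forall x forall y forall z (Rxy & Ryz -> Rxz).
(F1): fails — R10 and R02 but not R12.
(F2): ✓.
(F3): fails — Rom and Rmp but not Rop.
(F4): ✓.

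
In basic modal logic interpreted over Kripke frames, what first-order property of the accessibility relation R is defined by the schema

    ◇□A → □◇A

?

Suppose ◇□A→□◇A is valid. Take Rxy, Rxz and set V(A)={w : Ryw}. Then □A at y so ◇□A at x, so □◇A at x, so ◇A at z, giving w with Rzw and Ryw.
Conversely, on a frame with convergence the schema holds at every world under every valuation.
Frame condition: ∀x ∀y ∀z (Rxy ∧ Rxz → ∃w (Ryw ∧ Rzw)).

Convergence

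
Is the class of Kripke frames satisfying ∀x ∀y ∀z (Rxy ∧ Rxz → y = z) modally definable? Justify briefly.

This is a Sahlqvist condition; the CD axiom ◇r → □r defines it.

Yes, by ◇r → □r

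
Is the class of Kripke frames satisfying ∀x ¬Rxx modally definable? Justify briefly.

If a class were modally definable it would be closed under surjective bounded morphisms (Goldblatt–Thomason).
The 5-cycle (worlds a,b,c,d,e with a→b→c→d→e→a) is irreflexive, and the map sending every world to a single reflexive point • is a surjective bounded morphism (forth: every edge maps to (•,•); back: every world has a successor). So any modal formula valid on the 5-cycle is also valid on the reflexive point, which is not irreflexive.
So the class is not modally definable.

Not definable by any modal formula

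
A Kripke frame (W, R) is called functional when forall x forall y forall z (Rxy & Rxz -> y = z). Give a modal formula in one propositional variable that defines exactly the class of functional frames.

A defining formula is ◇p → □p (the CD axiom).

◇p → □p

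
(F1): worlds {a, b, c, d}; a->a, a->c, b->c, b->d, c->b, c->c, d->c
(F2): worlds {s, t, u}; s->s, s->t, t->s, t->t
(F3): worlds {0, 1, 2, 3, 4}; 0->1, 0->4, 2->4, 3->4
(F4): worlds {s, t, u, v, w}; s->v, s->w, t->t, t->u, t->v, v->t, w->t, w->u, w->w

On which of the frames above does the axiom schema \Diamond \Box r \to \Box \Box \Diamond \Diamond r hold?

Frame correspondent (Sahlqvist): \forall x \forall y \forall z ((xRy \wedge x R^2 z) \to \exists w (yRw \wedge z R^2 w)) — i.e. a generalized confluence (Geach) condition.
(F1): condition met.
(F2): condition met.
(F3): condition met.
(F4): fails — sRv, sR²u but no w* with vRw* and uR²w*.
Valid on: (F1), (F2), (F3).

(F1), (F2), (F3)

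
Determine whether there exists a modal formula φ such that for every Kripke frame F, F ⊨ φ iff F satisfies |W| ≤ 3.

Not modally definable

If a class were modally definable it would be closed under disjoint unions (Goldblatt–Thomason).
Any modal formula valid on each of 4 disjoint one-world frames is valid on their disjoint union (validity is preserved under disjoint unions). Each one-world frame has |W|=1≤3, but the union has |W|=4.
Hence having at most 3 worlds is not modally definable.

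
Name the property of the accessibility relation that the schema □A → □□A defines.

Transitivity

Suppose □A→□□A is valid. Take Rxy, Ryz and set V(A)={w : Rxw}. Then □A at x, so □□A at x, so □A at y, so A at z, i.e. Rxz.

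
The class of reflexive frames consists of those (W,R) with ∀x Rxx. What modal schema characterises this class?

□s → s

The condition is reflexivity. The T schema □s → s defines it.
Suppose □s→s is valid. At any x set V(s)={w : Rxw}. Then □s holds at x, so s holds at x, i.e. Rxx.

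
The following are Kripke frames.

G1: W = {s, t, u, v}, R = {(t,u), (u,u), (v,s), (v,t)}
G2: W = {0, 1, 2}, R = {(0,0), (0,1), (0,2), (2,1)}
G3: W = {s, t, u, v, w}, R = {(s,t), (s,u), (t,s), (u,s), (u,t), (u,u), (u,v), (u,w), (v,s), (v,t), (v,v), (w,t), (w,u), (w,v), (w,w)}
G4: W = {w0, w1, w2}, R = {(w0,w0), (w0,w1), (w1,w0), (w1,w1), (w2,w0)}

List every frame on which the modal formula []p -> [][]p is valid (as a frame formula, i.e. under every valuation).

G2

Frame correspondent (Sahlqvist): forall x forall y forall z (Rxy & Ryz -> Rxz) — i.e. transitivity.
G1: fails — Rvt and Rtu but not Rvu.
G2: condition met.
G3: fails — Rwt and Rts but not Rws.
G4: fails — Rw2w0 and Rw0w1 but not Rw2w1.
Valid on: G2.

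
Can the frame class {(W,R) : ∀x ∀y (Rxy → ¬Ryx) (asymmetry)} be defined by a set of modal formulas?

Any modally definable frame class is closed under surjective bounded morphisms.
The 4-cycle (worlds a,b,c,d with a→b→c→d→a) is asymmetric. Mapping every world to a single reflexive point • is a surjective bounded morphism, and the reflexive point is not asymmetric (R•• but asymmetry requires ¬R••).
Hence asymmetry is not modally definable.

No — not modally definable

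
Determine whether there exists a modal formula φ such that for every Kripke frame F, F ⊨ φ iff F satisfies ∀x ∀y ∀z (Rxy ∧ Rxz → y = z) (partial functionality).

Yes — defined by ◇r → □r

This is a Sahlqvist condition; the CD axiom ◇r → □r defines it.
Suppose ◇r→□r is valid. Take Rxy, Rxz and set V(r)={y}. Then ◇r at x, so □r at x, so r at z, i.e. z=y.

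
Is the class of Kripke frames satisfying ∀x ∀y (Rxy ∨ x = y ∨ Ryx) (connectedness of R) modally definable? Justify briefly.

No — not modally definable

If a class were modally definable it would be closed under disjoint unions (Goldblatt–Thomason).
Take 3 disjoint single-world reflexive frames: each is trivially connected, but their disjoint union has 3 worlds with no edge between distinct components, so it is not connected.
So no modal formula (or set of formulas) defines exactly the connected frames.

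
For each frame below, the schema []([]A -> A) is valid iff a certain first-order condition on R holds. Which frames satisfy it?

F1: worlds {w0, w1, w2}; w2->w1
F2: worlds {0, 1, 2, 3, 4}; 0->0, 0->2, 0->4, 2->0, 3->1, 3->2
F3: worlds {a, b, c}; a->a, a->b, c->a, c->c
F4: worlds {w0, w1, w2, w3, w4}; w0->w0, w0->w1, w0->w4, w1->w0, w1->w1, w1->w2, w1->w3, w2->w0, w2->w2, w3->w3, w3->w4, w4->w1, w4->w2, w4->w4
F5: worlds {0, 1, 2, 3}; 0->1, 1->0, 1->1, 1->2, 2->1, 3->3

Frame correspondent (Sahlqvist): forall x forall y (Rxy -> Ryy) — i.e. shift-reflexivity.
F1: fails — Rw2w1 but not Rw1w1.
F2: fails — R32 but not R22.
F3: fails — Rab but not Rbb.
F4: holds.
F5: fails — R10 but not R00.
Valid on: F4.

F4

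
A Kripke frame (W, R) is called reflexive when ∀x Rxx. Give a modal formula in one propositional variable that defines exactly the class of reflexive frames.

This is reflexivity; the standard corresponding axiom is T: □p → p.
Suppose □p→p is valid. At any x set V(p)={w : Rxw}. Then □p holds at x, so p holds at x, i.e. Rxx.

□p → p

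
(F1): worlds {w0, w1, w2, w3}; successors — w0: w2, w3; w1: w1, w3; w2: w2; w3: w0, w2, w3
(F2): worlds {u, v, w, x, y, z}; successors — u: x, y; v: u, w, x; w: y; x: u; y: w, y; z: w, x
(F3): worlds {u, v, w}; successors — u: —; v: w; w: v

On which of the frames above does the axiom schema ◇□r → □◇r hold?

(F1), (F3)

The schema corresponds to convergence: ∀x ∀y ∀z (Rxy ∧ Rxz → ∃w (Ryw ∧ Rzw)).
(F1): holds.
(F2): fails — Rux and Ruy but x and y have no common successor.
(F3): holds.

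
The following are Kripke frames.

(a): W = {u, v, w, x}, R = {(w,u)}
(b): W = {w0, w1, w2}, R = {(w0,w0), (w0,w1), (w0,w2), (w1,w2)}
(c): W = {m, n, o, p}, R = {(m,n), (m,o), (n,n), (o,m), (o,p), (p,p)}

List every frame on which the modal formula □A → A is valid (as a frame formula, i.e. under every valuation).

none

This is the axiom for reflexivity; its first-order frame correspondent is ∀x Rxx.
(a): fails — world u does not see itself.
(b): fails — world w1 does not see itself.
(c): fails — world m does not see itself.
Valid on no frame.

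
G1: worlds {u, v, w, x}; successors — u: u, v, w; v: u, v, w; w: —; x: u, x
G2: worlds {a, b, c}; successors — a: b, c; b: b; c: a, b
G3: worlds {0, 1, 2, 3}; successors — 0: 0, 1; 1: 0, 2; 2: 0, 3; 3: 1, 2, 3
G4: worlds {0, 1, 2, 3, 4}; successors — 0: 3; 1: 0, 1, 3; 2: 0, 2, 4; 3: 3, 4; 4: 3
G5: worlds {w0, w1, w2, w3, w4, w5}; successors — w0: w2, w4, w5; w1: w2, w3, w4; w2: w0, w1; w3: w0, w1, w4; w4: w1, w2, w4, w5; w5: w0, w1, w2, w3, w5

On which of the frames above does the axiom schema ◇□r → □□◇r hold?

This is the axiom for a generalized confluence (Geach) condition; its first-order frame correspondent is ∀x ∀y ∀z ((xRy ∧ xR²z) → ∃w (yRw ∧ zRw)).
G1: fails — uRu, uR²w but no t with uRt and wRt.
G2: satisfies the condition.
G3: satisfies the condition.
G4: fails — 2R0, 2R²2 but no w with 0Rw and 2Rw.
G5: fails — w0Rw2, w0R²w0 but no w with w2Rw and w0Rw.

G2, G3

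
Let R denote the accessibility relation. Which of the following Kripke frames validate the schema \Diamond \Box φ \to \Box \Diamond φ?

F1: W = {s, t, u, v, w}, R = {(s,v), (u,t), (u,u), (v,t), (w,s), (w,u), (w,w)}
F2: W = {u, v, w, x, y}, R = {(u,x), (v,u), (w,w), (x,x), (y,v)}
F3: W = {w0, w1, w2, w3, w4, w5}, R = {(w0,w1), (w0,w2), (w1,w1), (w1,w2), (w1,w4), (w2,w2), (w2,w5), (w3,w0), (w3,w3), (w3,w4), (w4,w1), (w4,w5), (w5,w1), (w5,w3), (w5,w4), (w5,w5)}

F2

Frame correspondent (Sahlqvist): \forall x \forall y \forall z (Rxy \wedge Rxz \to \exists w (Ryw \wedge Rzw)) — i.e. convergence.
F1: fails — Rut and Rut but t and t have no common successor.
F2: ✓.
F3: fails — Rw3w0 and Rw3w3 but w0 and w3 have no common successor.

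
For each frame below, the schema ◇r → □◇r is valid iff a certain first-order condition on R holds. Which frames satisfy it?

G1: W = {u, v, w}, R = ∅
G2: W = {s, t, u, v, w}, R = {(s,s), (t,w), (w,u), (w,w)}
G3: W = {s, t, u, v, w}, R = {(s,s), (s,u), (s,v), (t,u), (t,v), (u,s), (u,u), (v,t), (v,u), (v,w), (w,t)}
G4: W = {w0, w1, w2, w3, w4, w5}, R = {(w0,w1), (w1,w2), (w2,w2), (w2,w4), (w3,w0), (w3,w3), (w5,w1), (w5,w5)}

The schema corresponds to the Euclidean property: ∀x ∀y ∀z (Rxy ∧ Rxz → Ryz).
G1: condition met.
G2: fails — Rwu and Rww but not Ruw.
G3: fails — Rsv and Rsv but not Rvv.
G4: fails — Rw0w1 and Rw0w1 but not Rw1w1.
Valid on: G1.

G1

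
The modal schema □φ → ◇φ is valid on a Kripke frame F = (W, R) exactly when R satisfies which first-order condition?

seriality

Suppose □φ→◇φ is valid. At any x set V(φ)=W. Then □φ at x, so ◇φ at x, so x has a successor.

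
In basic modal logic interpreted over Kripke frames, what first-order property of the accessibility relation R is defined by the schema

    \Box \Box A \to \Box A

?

This is the C4 axiom.
Its frame correspondent is density — \forall x \forall y (Rxy \to \exists z (Rxz \wedge Rzy)).

density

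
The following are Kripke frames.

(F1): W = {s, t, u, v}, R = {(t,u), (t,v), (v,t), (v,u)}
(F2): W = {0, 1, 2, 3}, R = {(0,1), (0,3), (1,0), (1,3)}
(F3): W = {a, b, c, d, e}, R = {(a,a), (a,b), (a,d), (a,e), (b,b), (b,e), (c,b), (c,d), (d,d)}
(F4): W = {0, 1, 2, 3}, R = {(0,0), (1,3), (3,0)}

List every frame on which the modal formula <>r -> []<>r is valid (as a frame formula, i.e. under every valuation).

none

Frame correspondent (Sahlqvist): forall x forall y forall z (Rxy & Rxz -> Ryz) — i.e. the Euclidean property.
(F1): fails — Rtu and Rtu but not Ruu.
(F2): fails — R01 and R01 but not R11.
(F3): fails — Rab and Raa but not Rba.
(F4): fails — R13 and R13 but not R33.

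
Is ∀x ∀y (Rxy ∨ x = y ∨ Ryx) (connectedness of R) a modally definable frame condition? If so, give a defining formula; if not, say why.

Any modally definable frame class is closed under disjoint unions.
Take 3 disjoint single-world reflexive frames: each is trivially connected, but their disjoint union has 3 worlds with no edge between distinct components, so it is not connected.
So no modal formula (or set of formulas) defines exactly the connected frames.

Not definable by any modal formula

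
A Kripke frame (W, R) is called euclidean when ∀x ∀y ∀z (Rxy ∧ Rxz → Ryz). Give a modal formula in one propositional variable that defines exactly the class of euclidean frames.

◇p → □◇p

This is the Euclidean property; the standard corresponding axiom is 5: ◇p → □◇p.
Suppose ◇p→□◇p is valid. Take Rxy, Rxz and set V(p)={y}. Then ◇p at x, so □◇p at x, so ◇p at z, so some w with Rzw has p; w=y, i.e. Rzy. By symmetry of the argument, Ryz.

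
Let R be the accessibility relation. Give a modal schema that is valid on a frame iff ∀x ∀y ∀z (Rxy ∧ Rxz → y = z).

◇p → □p

This is partial functionality; the standard corresponding axiom is CD: ◇p → □p.
Suppose ◇p→□p is valid. Take Rxy, Rxz and set V(p)={y}. Then ◇p at x, so □p at x, so p at z, i.e. z=y.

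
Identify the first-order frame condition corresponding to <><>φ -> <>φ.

This is a form of the 4 axiom.
Its frame correspondent is transitivity — forall x forall y forall z (Rxy & Ryz -> Rxz).

Transitivity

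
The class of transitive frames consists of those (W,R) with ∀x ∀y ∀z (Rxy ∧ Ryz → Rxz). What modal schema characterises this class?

□ψ → □□ψ

This is transitivity; the standard corresponding axiom is 4: □ψ → □□ψ.
Suppose □ψ→□□ψ is valid. Take Rxy, Ryz and set V(ψ)={w : Rxw}. Then □ψ at x, so □□ψ at x, so □ψ at y, so ψ at z, i.e. Rxz.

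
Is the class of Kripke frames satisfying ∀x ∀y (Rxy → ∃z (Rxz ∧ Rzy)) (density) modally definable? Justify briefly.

This is a Sahlqvist condition; the C4 axiom □□q → □q defines it.
Suppose □□q→□q is valid. Take Rxy and set V(q)={w : xR²w}. Then □□q at x, so □q at x, so q at y, i.e. ∃z(Rxz∧Rzy).

Yes, by □□q → □q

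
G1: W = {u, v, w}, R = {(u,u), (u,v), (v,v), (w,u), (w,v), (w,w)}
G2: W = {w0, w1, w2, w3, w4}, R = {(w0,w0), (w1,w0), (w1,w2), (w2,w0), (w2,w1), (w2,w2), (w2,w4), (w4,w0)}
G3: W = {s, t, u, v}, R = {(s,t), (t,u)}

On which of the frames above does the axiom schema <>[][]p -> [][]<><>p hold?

G1, G2

Frame correspondent (Sahlqvist): forall x forall y forall z ((xRy & x R^2 z) -> exists w (y R^2 w & z R^2 w)) — i.e. a generalized confluence (Geach) condition.
G1: holds.
G2: holds.
G3: fails — sRt, sR²u but no w with tR²w and uR²w.
Valid on: G1, G2.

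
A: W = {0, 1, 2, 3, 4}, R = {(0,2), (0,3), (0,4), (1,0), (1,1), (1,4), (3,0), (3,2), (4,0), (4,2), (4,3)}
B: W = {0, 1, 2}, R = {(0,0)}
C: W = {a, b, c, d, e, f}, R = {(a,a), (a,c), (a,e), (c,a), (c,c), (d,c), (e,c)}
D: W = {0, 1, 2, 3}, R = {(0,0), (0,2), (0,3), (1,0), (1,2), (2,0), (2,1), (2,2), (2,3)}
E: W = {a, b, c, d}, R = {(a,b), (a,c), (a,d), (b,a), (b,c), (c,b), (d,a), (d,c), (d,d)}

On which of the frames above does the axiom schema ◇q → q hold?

B

The schema corresponds to a generalized confluence (Geach) condition: ∀x ∀y (xRy → ∃w (y = w ∧ x = w)).
A: fails — 0R2 but 2 ≠ 0.
B: satisfies the condition.
C: fails — aRc but c ≠ a.
D: fails — 0R2 but 2 ≠ 0.
E: fails — aRb but b ≠ a.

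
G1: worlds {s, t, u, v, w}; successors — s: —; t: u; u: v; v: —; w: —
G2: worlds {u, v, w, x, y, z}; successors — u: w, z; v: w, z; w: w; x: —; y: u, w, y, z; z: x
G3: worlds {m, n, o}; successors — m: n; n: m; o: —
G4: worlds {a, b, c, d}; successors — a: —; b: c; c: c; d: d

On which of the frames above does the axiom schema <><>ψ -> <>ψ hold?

This is the axiom for transitivity; its first-order frame correspondent is forall x forall y forall z (Rxy & Ryz -> Rxz).
G1: fails — Rtu and Ruv but not Rtv.
G2: fails — Ruz and Rzx but not Rux.
G3: fails — Rnm and Rmn but not Rnn.
G4: holds.
Valid on: G4.

G4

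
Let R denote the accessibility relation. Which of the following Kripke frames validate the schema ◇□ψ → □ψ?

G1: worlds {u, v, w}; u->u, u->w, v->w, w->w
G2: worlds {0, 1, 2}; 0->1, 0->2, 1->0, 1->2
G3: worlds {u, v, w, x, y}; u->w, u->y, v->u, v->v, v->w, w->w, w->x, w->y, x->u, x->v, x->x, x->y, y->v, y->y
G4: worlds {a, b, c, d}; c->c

G4

The schema corresponds to a generalized confluence (Geach) condition: ∀x ∀y ∀z ((xRy ∧ xRz) → ∃w (yRw ∧ z = w)).
G1: fails — uRw, uRu but no t with wRt and u=t.
G2: fails — 0R1, 0R1 but no w with 1Rw and 1=w.
G3: fails — uRy, uRw but no t with yRt and w=t.
G4: satisfies the condition.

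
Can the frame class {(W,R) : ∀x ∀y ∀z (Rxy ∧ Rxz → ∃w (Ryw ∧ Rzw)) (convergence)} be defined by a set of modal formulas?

Definable; ◇□p → □◇p defines it

This is a Sahlqvist condition; the .2 axiom ◇□p → □◇p defines it.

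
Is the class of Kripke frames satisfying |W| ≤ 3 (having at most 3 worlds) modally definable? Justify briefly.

No — not modally definable

Modal frame validity is preserved under disjoint unions.
Any modal formula valid on each of 4 disjoint one-world frames is valid on their disjoint union (validity is preserved under disjoint unions). Each one-world frame has |W|=1≤3, but the union has |W|=4.
So the class is not modally definable.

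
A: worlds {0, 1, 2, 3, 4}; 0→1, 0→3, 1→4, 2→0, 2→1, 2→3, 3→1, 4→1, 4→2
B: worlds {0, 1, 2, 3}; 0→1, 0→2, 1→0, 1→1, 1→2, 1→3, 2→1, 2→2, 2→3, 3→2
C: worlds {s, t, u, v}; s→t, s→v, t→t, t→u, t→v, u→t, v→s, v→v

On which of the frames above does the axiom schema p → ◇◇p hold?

This is the axiom for a generalized confluence (Geach) condition; its first-order frame correspondent is ∀x ∃w (x = w ∧ xR²w).
A: fails — at 0 but no w with 0=w and 0R²w.
B: ✓.
C: ✓.
Valid on: B, C.

B, C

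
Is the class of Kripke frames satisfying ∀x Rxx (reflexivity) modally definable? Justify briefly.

Yes — defined by □q → q

Yes: it is reflexivity, defined by the T schema □q → q.
Suppose □q→q is valid. At any x set V(q)={w : Rxw}. Then □q holds at x, so q holds at x, i.e. Rxx.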